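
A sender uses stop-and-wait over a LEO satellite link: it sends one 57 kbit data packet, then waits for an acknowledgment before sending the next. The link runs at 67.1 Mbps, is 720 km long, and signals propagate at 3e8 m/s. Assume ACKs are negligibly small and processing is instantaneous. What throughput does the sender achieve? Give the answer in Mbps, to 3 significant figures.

10.1 Mbps

t_tx = L/R = 57000/6.71e+07 = 0.000849478 s.
t_prop = 720000/300000000 = 0.0024 s; RTT = 0.0048 s.
Cycle = t_tx + RTT = 0.00564948 s.
Throughput = L / cycle = 57000 / 0.00564948 = 10.1 Mbps.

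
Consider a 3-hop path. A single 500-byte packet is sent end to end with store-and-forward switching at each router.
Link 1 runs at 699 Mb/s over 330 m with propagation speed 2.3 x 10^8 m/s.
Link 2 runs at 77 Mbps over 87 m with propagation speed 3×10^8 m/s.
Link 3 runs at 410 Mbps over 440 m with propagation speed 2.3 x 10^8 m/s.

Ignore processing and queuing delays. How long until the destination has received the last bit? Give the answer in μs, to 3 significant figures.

L = 500 × 8 = 4000 bits.
Transmission delays (L/R per hop): 5.72246, 51.9481, 9.7561 μs; sum = 67.4266 μs.
Propagation delays (d/s per hop): 1.43478, 0.29, 1.91304 μs; sum = 3.63783 μs.
End-to-end = 71.1 μs.

71.1 μs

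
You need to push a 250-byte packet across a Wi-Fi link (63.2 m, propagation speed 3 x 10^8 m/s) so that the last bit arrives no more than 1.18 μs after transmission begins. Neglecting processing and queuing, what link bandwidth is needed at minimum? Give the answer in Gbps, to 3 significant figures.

2.06 Gbps

L = 2000 bits.
Propagation delay = 63.2 / 300000000 = 0.210667 μs.
Transmission budget = 1.18 − 0.210667 = 0.969333 μs.
R ≥ L / t_tx = 2000 bits / 9.69333e-07 s = 2.06 Gbps.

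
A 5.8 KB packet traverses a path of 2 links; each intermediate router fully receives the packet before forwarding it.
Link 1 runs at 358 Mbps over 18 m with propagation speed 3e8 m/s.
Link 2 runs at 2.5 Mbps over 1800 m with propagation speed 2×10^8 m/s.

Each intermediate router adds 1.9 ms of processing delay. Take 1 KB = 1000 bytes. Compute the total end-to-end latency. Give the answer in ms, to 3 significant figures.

20.6 ms

L = 46400 bits.
Transmission delays (L/R per hop): 0.129609, 18.56 ms; sum = 18.6896 ms.
Propagation delays (d/s per hop): 6e-05, 0.009 ms; sum = 0.00906 ms.
Processing at 1 router(s): 1 × 1.9 ms = 1.9 ms.
End-to-end = 20.6 ms.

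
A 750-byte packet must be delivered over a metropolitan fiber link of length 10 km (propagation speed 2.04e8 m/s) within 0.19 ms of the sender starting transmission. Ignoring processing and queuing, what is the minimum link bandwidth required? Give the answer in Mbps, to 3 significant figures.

L = 6000 bits.
Propagation delay = 10000 / 204000000 = 0.0490196 ms.
Transmission budget = 0.19 − 0.0490196 = 0.14098 ms.
R ≥ L / t_tx = 6000 bits / 0.00014098 s = 42.6 Mbps.

42.6 Mbps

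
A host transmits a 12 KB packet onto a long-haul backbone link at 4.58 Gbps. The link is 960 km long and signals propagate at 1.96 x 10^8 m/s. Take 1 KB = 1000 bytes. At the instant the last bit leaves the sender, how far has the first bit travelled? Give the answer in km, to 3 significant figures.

t_tx = L/R = 96000/4580000000 = 2.09607e-05 s.
Distance = s × t_tx = 196000000 × 2.09607e-05 = 4.11 km.

4.11 km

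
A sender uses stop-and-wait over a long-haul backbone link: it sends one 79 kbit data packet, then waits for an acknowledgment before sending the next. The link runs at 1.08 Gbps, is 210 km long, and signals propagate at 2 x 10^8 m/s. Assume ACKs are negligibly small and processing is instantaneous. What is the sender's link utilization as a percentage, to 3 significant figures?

t_tx = L/R = 79000/1080000000 = 7.31481e-05 s.
t_prop = 210000/200000000 = 0.00105 s; RTT = 0.0021 s.
Cycle = t_tx + RTT = 0.00217315 s.
Utilization = t_tx / cycle = 7.31481e-05/0.00217315 = 3.37 %.

3.37 %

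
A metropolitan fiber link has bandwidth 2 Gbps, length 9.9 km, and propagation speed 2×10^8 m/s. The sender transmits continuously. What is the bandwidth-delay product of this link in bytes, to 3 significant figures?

12400 bytes

Propagation delay = 9900 / 200000000 = 4.95e-05 s.
BDP = R × t_prop = 2000000000 × 4.95e-05 = 99000 bits.
In bytes: 99000/8 = 12400 bytes.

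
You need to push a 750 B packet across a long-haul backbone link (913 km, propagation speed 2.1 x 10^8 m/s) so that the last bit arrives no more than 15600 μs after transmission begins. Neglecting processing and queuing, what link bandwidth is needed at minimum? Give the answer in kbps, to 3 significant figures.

L = 6000 bits.
Propagation delay = 913000 / 210000000 = 4347.62 μs.
Transmission budget = 15600 − 4347.62 = 11252.4 μs.
R ≥ L / t_tx = 6000 bits / 0.0112524 s = 533 kbps.

533 kbps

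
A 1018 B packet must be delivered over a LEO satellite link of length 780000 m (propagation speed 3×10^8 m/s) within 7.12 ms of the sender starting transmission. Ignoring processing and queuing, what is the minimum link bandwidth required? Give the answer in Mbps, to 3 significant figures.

1.80 Mbps

L = 8144 bits.
Propagation delay = 780000 / 300000000 = 2.6 ms.
Transmission budget = 7.12 − 2.6 = 4.52 ms.
R ≥ L / t_tx = 8144 bits / 0.00452 s = 1.80 Mbps.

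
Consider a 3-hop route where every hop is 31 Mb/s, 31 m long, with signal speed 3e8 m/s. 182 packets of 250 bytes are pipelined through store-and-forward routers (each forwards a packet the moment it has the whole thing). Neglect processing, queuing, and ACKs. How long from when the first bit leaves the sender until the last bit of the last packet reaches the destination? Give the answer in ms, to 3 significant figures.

Per-hop transmission t_tx = L/R = 2000/31000000 = 0.0645161 ms.
Per-hop propagation t_prop = 31/300000000 = 0.000103333 ms.
Pipeline fill: first packet needs 3·t_tx to clear all hops; remaining 181 packets each add one t_tx.
Total = (3+182-1)·t_tx + 3·t_prop = 184·0.0645161 + 3·0.000103333 = 11.9 ms.

11.9 ms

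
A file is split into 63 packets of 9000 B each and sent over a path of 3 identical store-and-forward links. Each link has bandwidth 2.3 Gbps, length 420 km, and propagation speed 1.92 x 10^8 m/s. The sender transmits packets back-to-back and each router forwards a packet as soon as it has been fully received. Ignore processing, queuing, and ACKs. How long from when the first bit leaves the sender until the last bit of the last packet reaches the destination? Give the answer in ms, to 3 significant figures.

Per-hop transmission t_tx = L/R = 72000/2300000000 = 0.0313043 ms.
Per-hop propagation t_prop = 420000/192000000 = 2.1875 ms.
Pipeline fill: first packet needs 3·t_tx to clear all hops; remaining 62 packets each add one t_tx.
Total = (3+63-1)·t_tx + 3·t_prop = 65·0.0313043 + 3·2.1875 = 8.60 ms.

8.60 ms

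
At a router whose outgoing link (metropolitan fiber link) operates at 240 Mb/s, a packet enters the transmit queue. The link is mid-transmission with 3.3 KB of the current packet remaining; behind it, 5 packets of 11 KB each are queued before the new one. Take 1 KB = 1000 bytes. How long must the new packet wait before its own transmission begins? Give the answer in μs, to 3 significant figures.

1940 μs

Each queued packet: L/R = 88000/240000000 = 366.667 μs.
5 queued → 1833.33 μs.
Plus remaining 26400 bits of current packet: 110 μs.
Queuing delay = 1940 μs.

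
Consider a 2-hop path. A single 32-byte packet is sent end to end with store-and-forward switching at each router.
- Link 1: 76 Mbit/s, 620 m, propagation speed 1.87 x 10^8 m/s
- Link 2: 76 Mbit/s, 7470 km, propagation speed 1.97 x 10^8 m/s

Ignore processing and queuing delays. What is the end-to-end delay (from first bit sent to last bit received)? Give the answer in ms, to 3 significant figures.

L = 32 × 8 = 256 bits.
Transmission delay per hop = L/R = 256/76000000 = 0.00336842 ms; 2 hops → 0.00673684 ms.
Propagation delays (d/s per hop): 0.00331551, 37.9188 ms; sum = 37.9221 ms.
End-to-end = 37.9 ms.

37.9 ms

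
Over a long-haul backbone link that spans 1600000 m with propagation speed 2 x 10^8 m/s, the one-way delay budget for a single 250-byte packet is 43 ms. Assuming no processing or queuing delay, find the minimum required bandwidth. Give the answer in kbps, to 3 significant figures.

57.1 kbps

L = 2000 bits.
Propagation delay = 1600000 / 200000000 = 8 ms.
Transmission budget = 43 − 8 = 35 ms.
R ≥ L / t_tx = 2000 bits / 0.035 s = 57.1 kbps.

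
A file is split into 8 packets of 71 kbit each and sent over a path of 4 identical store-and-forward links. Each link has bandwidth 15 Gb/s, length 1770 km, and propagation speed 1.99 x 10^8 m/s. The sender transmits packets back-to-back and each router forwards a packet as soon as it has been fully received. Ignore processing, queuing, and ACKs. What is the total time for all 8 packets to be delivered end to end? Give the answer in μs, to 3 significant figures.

35600 μs

Per-hop transmission t_tx = L/R = 71000/15000000000 = 4.73333 μs.
Per-hop propagation t_prop = 1770000/199000000 = 8894.47 μs.
Pipeline fill: first packet needs 4·t_tx to clear all hops; remaining 7 packets each add one t_tx.
Total = (4+8-1)·t_tx + 4·t_prop = 11·4.73333 + 4·8894.47 = 35600 μs.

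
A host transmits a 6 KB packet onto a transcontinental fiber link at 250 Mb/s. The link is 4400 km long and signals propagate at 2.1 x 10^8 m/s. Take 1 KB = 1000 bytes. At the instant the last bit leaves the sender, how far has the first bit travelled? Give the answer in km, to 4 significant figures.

t_tx = L/R = 48000/250000000 = 0.000192 s.
Distance = s × t_tx = 210000000 × 0.000192 = 40.32 km.

40.32 km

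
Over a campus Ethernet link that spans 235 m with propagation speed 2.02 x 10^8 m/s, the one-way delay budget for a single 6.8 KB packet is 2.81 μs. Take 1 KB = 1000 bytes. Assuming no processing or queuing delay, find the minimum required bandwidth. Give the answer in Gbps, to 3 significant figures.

L = 54400 bits.
Propagation delay = 235 / 202000000 = 1.16337 μs.
Transmission budget = 2.81 − 1.16337 = 1.64663 μs.
R ≥ L / t_tx = 54400 bits / 1.64663e-06 s = 33.0 Gbps.

33.0 Gbps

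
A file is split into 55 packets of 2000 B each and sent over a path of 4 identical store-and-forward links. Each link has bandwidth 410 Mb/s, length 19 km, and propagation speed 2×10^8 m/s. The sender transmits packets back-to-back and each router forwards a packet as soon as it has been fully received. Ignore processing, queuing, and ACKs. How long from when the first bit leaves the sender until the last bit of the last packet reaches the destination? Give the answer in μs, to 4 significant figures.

Per-hop transmission t_tx = L/R = 16000/410000000 = 39.0244 μs.
Per-hop propagation t_prop = 19000/200000000 = 95 μs.
Pipeline fill: first packet needs 4·t_tx to clear all hops; remaining 54 packets each add one t_tx.
Total = (4+55-1)·t_tx + 4·t_prop = 58·39.0244 + 4·95 = 2643 μs.

2643 μs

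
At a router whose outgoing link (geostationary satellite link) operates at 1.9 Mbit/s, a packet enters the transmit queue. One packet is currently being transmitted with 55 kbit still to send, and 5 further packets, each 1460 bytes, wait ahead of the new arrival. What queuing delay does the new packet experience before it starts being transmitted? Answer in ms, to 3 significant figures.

Each queued packet: L/R = 11680/1900000 = 6.14737 ms.
5 queued → 30.7368 ms.
Plus remaining 55000 bits of current packet: 28.9474 ms.
Queuing delay = 59.7 ms.

59.7 ms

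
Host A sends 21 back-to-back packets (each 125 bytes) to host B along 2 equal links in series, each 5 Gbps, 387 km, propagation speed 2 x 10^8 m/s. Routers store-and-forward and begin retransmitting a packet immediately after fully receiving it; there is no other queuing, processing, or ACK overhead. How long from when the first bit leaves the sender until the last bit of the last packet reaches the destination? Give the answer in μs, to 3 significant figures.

Per-hop transmission t_tx = L/R = 1000/5000000000 = 0.2 μs.
Per-hop propagation t_prop = 387000/200000000 = 1935 μs.
Pipeline fill: first packet needs 2·t_tx to clear all hops; remaining 20 packets each add one t_tx.
Total = (2+21-1)·t_tx + 2·t_prop = 22·0.2 + 2·1935 = 3870 μs.

3870 μs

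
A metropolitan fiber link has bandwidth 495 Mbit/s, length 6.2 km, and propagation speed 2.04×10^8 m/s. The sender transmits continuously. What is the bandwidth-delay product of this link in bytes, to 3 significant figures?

Propagation delay = 6200 / 204000000 = 3.03922e-05 s.
BDP = R × t_prop = 495000000 × 3.03922e-05 = 15044.1 bits.
In bytes: 15044.1/8 = 1880 bytes.

1880 bytes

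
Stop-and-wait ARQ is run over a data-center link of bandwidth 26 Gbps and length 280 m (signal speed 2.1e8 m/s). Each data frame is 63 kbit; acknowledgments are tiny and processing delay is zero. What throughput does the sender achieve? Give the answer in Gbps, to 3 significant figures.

t_tx = L/R = 63000/26000000000 = 2.42308e-06 s.
t_prop = 280/210000000 = 1.33333e-06 s; RTT = 2.66667e-06 s.
Cycle = t_tx + RTT = 5.08974e-06 s.
Throughput = L / cycle = 63000 / 5.08974e-06 = 12.4 Gbps.

12.4 Gbps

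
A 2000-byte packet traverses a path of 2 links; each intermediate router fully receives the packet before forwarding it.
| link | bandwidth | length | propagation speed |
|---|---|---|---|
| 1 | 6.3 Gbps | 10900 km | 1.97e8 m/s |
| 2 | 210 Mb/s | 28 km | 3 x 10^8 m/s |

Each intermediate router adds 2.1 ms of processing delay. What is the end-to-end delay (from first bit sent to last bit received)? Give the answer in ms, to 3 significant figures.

L = 2000 × 8 = 16000 bits.
Transmission delays (L/R per hop): 0.00253968, 0.0761905 ms; sum = 0.0787302 ms.
Propagation delays (d/s per hop): 55.3299, 0.0933333 ms; sum = 55.4233 ms.
Processing at 1 router(s): 1 × 2.1 ms = 2.1 ms.
End-to-end = 57.6 ms.

57.6 ms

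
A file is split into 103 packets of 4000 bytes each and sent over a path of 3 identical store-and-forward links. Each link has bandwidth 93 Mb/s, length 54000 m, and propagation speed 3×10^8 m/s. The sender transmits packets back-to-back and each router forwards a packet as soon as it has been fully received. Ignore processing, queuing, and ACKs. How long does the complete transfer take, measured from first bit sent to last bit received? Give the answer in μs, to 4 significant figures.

36670 μs

Per-hop transmission t_tx = L/R = 32000/93000000 = 344.086 μs.
Per-hop propagation t_prop = 54000/300000000 = 180 μs.
Pipeline fill: first packet needs 3·t_tx to clear all hops; remaining 102 packets each add one t_tx.
Total = (3+103-1)·t_tx + 3·t_prop = 105·344.086 + 3·180 = 36670 μs.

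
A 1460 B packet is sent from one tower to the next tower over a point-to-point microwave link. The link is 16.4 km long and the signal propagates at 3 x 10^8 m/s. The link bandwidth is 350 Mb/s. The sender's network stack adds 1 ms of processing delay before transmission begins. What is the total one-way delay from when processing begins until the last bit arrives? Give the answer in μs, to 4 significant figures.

L = 1460 × 8 = 11680 bits.
Transmission delay = L/R = 11680 / 350000000 = 33.3714 μs.
Propagation delay = d/s = 16400 m / 300000000 m/s = 54.6667 μs.
Plus processing delay 1 ms = 1000 μs.
Total = 1088 μs.

1088 μs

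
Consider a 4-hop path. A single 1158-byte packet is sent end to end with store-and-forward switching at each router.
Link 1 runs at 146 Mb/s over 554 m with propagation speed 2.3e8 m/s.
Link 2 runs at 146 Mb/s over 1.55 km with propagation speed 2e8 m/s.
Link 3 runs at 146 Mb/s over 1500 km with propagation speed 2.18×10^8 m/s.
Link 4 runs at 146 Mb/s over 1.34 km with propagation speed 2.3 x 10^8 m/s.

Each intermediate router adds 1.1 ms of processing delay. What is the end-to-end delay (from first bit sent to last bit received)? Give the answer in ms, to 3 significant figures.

L = 1158 × 8 = 9264 bits.
Transmission delay per hop = L/R = 9264/146000000 = 0.0634521 ms; 4 hops → 0.253808 ms.
Propagation delays (d/s per hop): 0.0024087, 0.00775, 6.88073, 0.00582609 ms; sum = 6.89672 ms.
Processing at 3 router(s): 3 × 1.1 ms = 3.3 ms.
End-to-end = 10.5 ms.

10.5 ms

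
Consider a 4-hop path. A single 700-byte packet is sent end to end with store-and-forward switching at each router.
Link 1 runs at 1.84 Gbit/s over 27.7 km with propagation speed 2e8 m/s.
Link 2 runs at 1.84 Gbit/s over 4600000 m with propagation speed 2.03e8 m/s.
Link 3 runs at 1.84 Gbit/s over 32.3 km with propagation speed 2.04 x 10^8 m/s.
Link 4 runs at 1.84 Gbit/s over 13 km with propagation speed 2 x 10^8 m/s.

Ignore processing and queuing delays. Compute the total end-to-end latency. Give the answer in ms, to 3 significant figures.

23.0 ms

L = 700 × 8 = 5600 bits.
Transmission delay per hop = L/R = 5600/1840000000 = 0.00304348 ms; 4 hops → 0.0121739 ms.
Propagation delays (d/s per hop): 0.1385, 22.6601, 0.158333, 0.065 ms; sum = 23.0219 ms.
End-to-end = 23.0 ms.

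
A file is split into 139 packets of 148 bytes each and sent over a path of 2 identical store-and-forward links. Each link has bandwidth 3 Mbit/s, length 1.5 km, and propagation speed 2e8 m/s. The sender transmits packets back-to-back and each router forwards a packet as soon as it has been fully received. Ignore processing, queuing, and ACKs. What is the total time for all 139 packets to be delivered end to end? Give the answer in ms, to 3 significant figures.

55.3 ms

Per-hop transmission t_tx = L/R = 1184/3000000 = 0.394667 ms.
Per-hop propagation t_prop = 1500/200000000 = 0.0075 ms.
Pipeline fill: first packet needs 2·t_tx to clear all hops; remaining 138 packets each add one t_tx.
Total = (2+139-1)·t_tx + 2·t_prop = 140·0.394667 + 2·0.0075 = 55.3 ms.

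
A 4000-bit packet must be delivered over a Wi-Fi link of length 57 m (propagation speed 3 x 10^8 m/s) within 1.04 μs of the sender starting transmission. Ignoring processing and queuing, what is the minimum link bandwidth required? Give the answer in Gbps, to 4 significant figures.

4.706 Gbps

Propagation delay = 57 / 300000000 = 0.19 μs.
Transmission budget = 1.04 − 0.19 = 0.85 μs.
R ≥ L / t_tx = 4000 bits / 8.5e-07 s = 4.706 Gbps.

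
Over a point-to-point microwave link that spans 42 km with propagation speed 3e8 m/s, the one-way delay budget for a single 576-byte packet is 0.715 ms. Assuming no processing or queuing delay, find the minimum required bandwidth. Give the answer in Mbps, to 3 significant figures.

8.01 Mbps

L = 4608 bits.
Propagation delay = 42000 / 300000000 = 0.14 ms.
Transmission budget = 0.715 − 0.14 = 0.575 ms.
R ≥ L / t_tx = 4608 bits / 0.000575 s = 8.01 Mbps.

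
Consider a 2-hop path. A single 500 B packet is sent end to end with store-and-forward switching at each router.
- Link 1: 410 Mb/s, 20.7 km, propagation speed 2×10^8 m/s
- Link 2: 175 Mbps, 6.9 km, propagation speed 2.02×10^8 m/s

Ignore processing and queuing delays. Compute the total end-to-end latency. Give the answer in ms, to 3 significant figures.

0.170 ms

L = 500 × 8 = 4000 bits.
Transmission delays (L/R per hop): 0.0097561, 0.0228571 ms; sum = 0.0326132 ms.
Propagation delays (d/s per hop): 0.1035, 0.0341584 ms; sum = 0.137658 ms.
End-to-end = 0.170 ms.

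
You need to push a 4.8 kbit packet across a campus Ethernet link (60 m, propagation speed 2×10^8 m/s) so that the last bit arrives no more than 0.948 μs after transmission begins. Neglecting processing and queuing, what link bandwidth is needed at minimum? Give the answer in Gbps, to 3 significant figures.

7.41 Gbps

Propagation delay = 60 / 200000000 = 0.3 μs.
Transmission budget = 0.948 − 0.3 = 0.648 μs.
R ≥ L / t_tx = 4800 bits / 6.48e-07 s = 7.41 Gbps.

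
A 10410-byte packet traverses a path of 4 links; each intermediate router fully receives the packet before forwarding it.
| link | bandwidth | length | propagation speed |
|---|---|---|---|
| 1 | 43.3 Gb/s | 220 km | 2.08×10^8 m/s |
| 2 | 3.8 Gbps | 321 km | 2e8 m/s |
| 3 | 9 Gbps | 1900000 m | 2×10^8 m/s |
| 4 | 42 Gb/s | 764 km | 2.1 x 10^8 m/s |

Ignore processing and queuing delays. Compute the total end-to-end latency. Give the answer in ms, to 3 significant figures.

L = 10410 × 8 = 83280 bits.
Transmission delays (L/R per hop): 0.00192333, 0.0219158, 0.00925333, 0.00198286 ms; sum = 0.0350753 ms.
Propagation delays (d/s per hop): 1.05769, 1.605, 9.5, 3.6381 ms; sum = 15.8008 ms.
End-to-end = 15.8 ms.

15.8 ms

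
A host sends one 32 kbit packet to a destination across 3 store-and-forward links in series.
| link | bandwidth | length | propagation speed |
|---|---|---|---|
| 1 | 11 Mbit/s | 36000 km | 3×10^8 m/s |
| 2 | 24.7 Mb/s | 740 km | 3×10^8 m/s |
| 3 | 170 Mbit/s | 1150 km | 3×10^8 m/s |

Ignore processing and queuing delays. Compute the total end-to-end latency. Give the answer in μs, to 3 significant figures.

L = 32000 bits.
Transmission delays (L/R per hop): 2909.09, 1295.55, 188.235 μs; sum = 4392.87 μs.
Propagation delays (d/s per hop): 120000, 2466.67, 3833.33 μs; sum = 126300 μs.
End-to-end = 131000 μs.

131000 μs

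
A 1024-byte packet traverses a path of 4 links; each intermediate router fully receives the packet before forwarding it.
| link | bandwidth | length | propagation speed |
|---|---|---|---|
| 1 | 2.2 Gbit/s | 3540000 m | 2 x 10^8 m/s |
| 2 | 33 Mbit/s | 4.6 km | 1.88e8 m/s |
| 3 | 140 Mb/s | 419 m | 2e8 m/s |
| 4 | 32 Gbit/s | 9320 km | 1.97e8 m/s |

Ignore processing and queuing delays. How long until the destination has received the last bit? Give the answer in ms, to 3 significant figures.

65.3 ms

L = 1024 × 8 = 8192 bits.
Transmission delays (L/R per hop): 0.00372364, 0.248242, 0.0585143, 0.000256 ms; sum = 0.310736 ms.
Propagation delays (d/s per hop): 17.7, 0.0244681, 0.002095, 47.3096 ms; sum = 65.0362 ms.
End-to-end = 65.3 ms.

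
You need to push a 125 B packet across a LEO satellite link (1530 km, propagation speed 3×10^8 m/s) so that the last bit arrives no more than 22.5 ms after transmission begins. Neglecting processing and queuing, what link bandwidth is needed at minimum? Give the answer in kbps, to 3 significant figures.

L = 1000 bits.
Propagation delay = 1530000 / 300000000 = 5.1 ms.
Transmission budget = 22.5 − 5.1 = 17.4 ms.
R ≥ L / t_tx = 1000 bits / 0.0174 s = 57.5 kbps.

57.5 kbps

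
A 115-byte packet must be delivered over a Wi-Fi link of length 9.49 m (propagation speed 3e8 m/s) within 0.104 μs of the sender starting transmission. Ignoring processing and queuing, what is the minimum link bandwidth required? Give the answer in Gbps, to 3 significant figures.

L = 920 bits.
Propagation delay = 9.49 / 300000000 = 0.0316333 μs.
Transmission budget = 0.104 − 0.0316333 = 0.0723667 μs.
R ≥ L / t_tx = 920 bits / 7.23667e-08 s = 12.7 Gbps.

12.7 Gbps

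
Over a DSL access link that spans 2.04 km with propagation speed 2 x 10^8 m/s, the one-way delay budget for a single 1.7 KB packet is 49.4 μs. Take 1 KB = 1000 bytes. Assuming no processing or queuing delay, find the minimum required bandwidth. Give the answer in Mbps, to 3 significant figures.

L = 13600 bits.
Propagation delay = 2040 / 200000000 = 10.2 μs.
Transmission budget = 49.4 − 10.2 = 39.2 μs.
R ≥ L / t_tx = 13600 bits / 3.92e-05 s = 347 Mbps.

347 Mbps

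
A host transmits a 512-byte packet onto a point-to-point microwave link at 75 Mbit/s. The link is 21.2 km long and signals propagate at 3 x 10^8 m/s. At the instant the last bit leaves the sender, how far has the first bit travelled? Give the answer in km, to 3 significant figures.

t_tx = L/R = 4096/75000000 = 5.46133e-05 s.
Distance = s × t_tx = 300000000 × 5.46133e-05 = 16.4 km.

16.4 km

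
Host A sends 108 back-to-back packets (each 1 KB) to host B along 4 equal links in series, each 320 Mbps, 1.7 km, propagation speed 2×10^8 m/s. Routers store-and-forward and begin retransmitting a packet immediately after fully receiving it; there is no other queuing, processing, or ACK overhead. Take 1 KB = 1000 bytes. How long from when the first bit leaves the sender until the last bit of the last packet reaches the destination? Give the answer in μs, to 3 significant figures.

Per-hop transmission t_tx = L/R = 8000/320000000 = 25 μs.
Per-hop propagation t_prop = 1700/200000000 = 8.5 μs.
Pipeline fill: first packet needs 4·t_tx to clear all hops; remaining 107 packets each add one t_tx.
Total = (4+108-1)·t_tx + 4·t_prop = 111·25 + 4·8.5 = 2810 μs.

2810 μs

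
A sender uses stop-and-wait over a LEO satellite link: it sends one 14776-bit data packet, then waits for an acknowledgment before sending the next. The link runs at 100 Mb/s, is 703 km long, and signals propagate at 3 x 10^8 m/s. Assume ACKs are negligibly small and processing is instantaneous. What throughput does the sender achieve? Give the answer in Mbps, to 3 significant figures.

3.06 Mbps

t_tx = L/R = 14776/100000000 = 0.00014776 s.
t_prop = 703000/300000000 = 0.00234333 s; RTT = 0.00468667 s.
Cycle = t_tx + RTT = 0.00483443 s.
Throughput = L / cycle = 14776 / 0.00483443 = 3.06 Mbps.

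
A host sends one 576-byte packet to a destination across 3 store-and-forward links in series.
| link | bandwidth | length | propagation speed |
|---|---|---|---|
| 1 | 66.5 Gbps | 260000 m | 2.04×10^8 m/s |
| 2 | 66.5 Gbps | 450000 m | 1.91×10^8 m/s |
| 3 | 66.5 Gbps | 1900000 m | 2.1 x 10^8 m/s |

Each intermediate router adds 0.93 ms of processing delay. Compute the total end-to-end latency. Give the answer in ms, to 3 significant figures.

14.5 ms

L = 576 × 8 = 4608 bits.
Transmission delay per hop = L/R = 4608/66500000000 = 6.92932e-05 ms; 3 hops → 0.00020788 ms.
Propagation delays (d/s per hop): 1.27451, 2.35602, 9.04762 ms; sum = 12.6781 ms.
Processing at 2 router(s): 2 × 0.93 ms = 1.86 ms.
End-to-end = 14.5 ms.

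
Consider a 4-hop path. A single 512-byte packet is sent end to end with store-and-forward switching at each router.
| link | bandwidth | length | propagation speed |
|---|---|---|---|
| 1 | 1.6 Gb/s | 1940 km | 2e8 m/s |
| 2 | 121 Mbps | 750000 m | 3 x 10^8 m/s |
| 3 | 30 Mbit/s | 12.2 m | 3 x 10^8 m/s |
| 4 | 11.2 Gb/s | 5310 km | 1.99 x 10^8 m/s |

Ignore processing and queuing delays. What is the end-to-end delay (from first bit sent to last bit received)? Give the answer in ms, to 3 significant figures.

L = 512 × 8 = 4096 bits.
Transmission delays (L/R per hop): 0.00256, 0.0338512, 0.136533, 0.000365714 ms; sum = 0.17331 ms.
Propagation delays (d/s per hop): 9.7, 2.5, 4.06667e-05, 26.6834 ms; sum = 38.8835 ms.
End-to-end = 39.1 ms.

39.1 ms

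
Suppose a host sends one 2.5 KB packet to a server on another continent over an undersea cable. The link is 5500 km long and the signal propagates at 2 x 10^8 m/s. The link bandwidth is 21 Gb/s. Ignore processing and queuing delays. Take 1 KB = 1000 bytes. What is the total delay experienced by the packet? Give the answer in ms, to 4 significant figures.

27.50 ms

L = 20000 bits.
Transmission delay = L/R = 20000 / 21000000000 = 0.000952381 ms.
Propagation delay = d/s = 5500000 m / 200000000 m/s = 27.5 ms.
Total = 27.50 ms.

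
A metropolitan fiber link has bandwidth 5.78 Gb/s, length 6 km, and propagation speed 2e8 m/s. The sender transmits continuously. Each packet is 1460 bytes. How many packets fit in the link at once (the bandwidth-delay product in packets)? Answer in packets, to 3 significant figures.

Propagation delay = 6000 / 200000000 = 3e-05 s.
BDP = R × t_prop = 5780000000 × 3e-05 = 173400 bits.
In packets of 11680 bits: 14.8 packets.

14.8 packets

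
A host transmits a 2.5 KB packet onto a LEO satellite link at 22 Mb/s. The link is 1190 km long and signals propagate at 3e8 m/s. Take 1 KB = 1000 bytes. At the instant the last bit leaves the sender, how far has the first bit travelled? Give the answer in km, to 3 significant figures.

273 km

t_tx = L/R = 20000/22000000 = 0.000909091 s.
Distance = s × t_tx = 300000000 × 0.000909091 = 273 km.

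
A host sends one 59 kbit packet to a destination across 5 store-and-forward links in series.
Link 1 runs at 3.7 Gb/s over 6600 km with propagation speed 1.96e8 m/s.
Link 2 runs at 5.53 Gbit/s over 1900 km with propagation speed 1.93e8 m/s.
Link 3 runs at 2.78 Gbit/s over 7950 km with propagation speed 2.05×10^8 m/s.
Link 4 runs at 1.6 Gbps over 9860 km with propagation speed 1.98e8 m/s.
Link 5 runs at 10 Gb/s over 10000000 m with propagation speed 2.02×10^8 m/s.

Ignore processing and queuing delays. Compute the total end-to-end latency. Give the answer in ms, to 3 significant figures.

L = 59000 bits.
Transmission delays (L/R per hop): 0.0159459, 0.0106691, 0.021223, 0.036875, 0.0059 ms; sum = 0.090613 ms.
Propagation delays (d/s per hop): 33.6735, 9.84456, 38.7805, 49.798, 49.505 ms; sum = 181.601 ms.
End-to-end = 182 ms.

182 ms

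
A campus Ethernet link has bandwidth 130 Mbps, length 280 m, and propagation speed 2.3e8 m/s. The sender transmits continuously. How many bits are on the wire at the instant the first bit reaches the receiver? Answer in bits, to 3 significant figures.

158 bits

Propagation delay = 280 / 2.3e+08 = 1.21739e-06 s.
BDP = R × t_prop = 130000000 × 1.21739e-06 = 158.261 bits.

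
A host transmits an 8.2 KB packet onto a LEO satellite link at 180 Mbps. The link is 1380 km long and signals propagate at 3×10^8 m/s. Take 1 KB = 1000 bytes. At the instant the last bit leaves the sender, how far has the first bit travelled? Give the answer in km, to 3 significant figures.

109 km

t_tx = L/R = 65600/180000000 = 0.000364444 s.
Distance = s × t_tx = 300000000 × 0.000364444 = 109 km.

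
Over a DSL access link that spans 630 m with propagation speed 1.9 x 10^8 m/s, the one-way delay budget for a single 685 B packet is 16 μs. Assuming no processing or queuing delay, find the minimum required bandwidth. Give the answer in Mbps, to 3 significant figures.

432 Mbps

L = 5480 bits.
Propagation delay = 630 / 190000000 = 3.31579 μs.
Transmission budget = 16 − 3.31579 = 12.6842 μs.
R ≥ L / t_tx = 5480 bits / 1.26842e-05 s = 432 Mbps.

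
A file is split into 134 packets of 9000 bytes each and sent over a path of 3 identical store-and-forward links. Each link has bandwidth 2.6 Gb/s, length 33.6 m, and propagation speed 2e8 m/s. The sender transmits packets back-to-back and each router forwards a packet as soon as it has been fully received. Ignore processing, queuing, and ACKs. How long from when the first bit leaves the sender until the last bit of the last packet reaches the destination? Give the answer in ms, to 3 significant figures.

3.77 ms

Per-hop transmission t_tx = L/R = 72000/2600000000 = 0.0276923 ms.
Per-hop propagation t_prop = 33.6/200000000 = 0.000168 ms.
Pipeline fill: first packet needs 3·t_tx to clear all hops; remaining 133 packets each add one t_tx.
Total = (3+134-1)·t_tx + 3·t_prop = 136·0.0276923 + 3·0.000168 = 3.77 ms.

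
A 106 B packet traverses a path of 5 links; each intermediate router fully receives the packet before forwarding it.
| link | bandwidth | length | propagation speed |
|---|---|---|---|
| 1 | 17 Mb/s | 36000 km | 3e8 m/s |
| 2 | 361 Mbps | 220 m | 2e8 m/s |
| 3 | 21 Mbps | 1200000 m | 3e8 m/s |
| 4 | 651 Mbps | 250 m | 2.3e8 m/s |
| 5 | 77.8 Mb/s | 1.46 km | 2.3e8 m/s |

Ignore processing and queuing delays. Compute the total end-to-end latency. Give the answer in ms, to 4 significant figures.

124.1 ms

L = 106 × 8 = 848 bits.
Transmission delays (L/R per hop): 0.0498824, 0.00234903, 0.040381, 0.00130261, 0.0108997 ms; sum = 0.104815 ms.
Propagation delays (d/s per hop): 120, 0.0011, 4, 0.00108696, 0.00634783 ms; sum = 124.009 ms.
End-to-end = 124.1 ms.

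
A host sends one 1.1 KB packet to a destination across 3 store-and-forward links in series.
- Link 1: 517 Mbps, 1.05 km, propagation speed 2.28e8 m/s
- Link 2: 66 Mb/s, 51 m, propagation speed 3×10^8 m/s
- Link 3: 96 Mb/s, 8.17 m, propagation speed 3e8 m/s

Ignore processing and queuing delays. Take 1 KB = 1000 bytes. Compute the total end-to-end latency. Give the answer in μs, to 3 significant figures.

247 μs

L = 8800 bits.
Transmission delays (L/R per hop): 17.0213, 133.333, 91.6667 μs; sum = 242.021 μs.
Propagation delays (d/s per hop): 4.60526, 0.17, 0.0272333 μs; sum = 4.8025 μs.
End-to-end = 247 μs.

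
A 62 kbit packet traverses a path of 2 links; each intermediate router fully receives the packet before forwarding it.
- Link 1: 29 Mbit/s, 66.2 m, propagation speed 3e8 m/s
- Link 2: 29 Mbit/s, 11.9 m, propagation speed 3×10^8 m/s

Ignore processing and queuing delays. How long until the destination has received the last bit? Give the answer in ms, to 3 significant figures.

4.28 ms

L = 62000 bits.
Transmission delay per hop = L/R = 62000/29000000 = 2.13793 ms; 2 hops → 4.27586 ms.
Propagation delays (d/s per hop): 0.000220667, 3.96667e-05 ms; sum = 0.000260333 ms.
End-to-end = 4.28 ms.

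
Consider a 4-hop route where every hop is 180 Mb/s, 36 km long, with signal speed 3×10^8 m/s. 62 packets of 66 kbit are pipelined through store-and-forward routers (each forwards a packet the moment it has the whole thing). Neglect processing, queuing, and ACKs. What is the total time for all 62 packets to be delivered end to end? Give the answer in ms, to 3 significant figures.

24.3 ms

Per-hop transmission t_tx = L/R = 66000/180000000 = 0.366667 ms.
Per-hop propagation t_prop = 36000/300000000 = 0.12 ms.
Pipeline fill: first packet needs 4·t_tx to clear all hops; remaining 61 packets each add one t_tx.
Total = (4+62-1)·t_tx + 4·t_prop = 65·0.366667 + 4·0.12 = 24.3 ms.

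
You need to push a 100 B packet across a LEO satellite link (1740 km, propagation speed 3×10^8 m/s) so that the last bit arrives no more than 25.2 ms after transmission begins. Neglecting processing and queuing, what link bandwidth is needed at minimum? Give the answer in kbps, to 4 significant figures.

L = 800 bits.
Propagation delay = 1740000 / 300000000 = 5.8 ms.
Transmission budget = 25.2 − 5.8 = 19.4 ms.
R ≥ L / t_tx = 800 bits / 0.0194 s = 41.24 kbps.

41.24 kbps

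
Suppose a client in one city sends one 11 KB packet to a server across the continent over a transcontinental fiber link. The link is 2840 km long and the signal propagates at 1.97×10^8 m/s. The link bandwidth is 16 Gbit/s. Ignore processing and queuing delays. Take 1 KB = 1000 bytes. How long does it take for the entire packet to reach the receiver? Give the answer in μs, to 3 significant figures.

L = 88000 bits.
Transmission delay = L/R = 88000 / 16000000000 = 5.5 μs.
Propagation delay = d/s = 2840000 m / 197000000 m/s = 14416.2 μs.
Total = 14400 μs.

14400 μs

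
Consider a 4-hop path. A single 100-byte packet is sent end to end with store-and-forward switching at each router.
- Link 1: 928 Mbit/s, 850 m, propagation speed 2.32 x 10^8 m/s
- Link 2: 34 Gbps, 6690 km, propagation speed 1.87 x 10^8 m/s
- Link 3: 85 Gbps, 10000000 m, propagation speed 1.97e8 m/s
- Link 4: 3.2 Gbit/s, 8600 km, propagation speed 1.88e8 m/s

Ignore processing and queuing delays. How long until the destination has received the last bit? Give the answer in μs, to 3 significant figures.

L = 100 × 8 = 800 bits.
Transmission delays (L/R per hop): 0.862069, 0.0235294, 0.00941176, 0.25 μs; sum = 1.14501 μs.
Propagation delays (d/s per hop): 3.66379, 35775.4, 50761.4, 45744.7 μs; sum = 132285 μs.
End-to-end = 132000 μs.

132000 μs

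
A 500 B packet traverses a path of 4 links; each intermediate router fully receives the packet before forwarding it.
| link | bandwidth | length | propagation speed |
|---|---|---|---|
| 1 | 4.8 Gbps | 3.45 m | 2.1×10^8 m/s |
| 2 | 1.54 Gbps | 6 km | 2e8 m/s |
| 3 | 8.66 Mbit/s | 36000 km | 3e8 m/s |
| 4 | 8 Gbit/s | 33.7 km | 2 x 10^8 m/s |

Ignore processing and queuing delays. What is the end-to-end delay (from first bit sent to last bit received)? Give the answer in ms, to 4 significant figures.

L = 500 × 8 = 4000 bits.
Transmission delays (L/R per hop): 0.000833333, 0.0025974, 0.461894, 0.0005 ms; sum = 0.465825 ms.
Propagation delays (d/s per hop): 1.64286e-05, 0.03, 120, 0.1685 ms; sum = 120.199 ms.
End-to-end = 120.7 ms.

120.7 ms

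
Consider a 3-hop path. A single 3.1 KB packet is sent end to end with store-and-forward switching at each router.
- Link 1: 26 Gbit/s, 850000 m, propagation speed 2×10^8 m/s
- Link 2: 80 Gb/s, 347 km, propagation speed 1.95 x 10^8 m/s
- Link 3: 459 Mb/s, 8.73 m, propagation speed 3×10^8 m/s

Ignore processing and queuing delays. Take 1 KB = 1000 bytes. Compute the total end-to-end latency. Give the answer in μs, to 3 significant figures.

6080 μs

L = 24800 bits.
Transmission delays (L/R per hop): 0.953846, 0.31, 54.0305 μs; sum = 55.2943 μs.
Propagation delays (d/s per hop): 4250, 1779.49, 0.0291 μs; sum = 6029.52 μs.
End-to-end = 6080 μs.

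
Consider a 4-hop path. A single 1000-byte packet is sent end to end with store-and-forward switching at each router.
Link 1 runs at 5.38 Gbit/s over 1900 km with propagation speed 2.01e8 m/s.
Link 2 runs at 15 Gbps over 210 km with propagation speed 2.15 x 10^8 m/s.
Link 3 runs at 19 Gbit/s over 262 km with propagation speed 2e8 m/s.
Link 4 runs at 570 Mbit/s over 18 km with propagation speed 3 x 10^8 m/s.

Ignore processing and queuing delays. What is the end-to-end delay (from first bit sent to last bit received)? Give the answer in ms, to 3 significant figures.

L = 1000 × 8 = 8000 bits.
Transmission delays (L/R per hop): 0.00148699, 0.000533333, 0.000421053, 0.0140351 ms; sum = 0.0164765 ms.
Propagation delays (d/s per hop): 9.45274, 0.976744, 1.31, 0.06 ms; sum = 11.7995 ms.
End-to-end = 11.8 ms.

11.8 ms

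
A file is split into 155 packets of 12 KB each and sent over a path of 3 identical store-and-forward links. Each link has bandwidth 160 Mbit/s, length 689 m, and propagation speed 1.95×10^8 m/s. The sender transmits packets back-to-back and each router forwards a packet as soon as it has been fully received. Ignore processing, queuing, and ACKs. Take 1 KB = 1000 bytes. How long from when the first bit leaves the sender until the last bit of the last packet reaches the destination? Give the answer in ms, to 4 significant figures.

94.21 ms

Per-hop transmission t_tx = L/R = 96000/160000000 = 0.6 ms.
Per-hop propagation t_prop = 689/195000000 = 0.00353333 ms.
Pipeline fill: first packet needs 3·t_tx to clear all hops; remaining 154 packets each add one t_tx.
Total = (3+155-1)·t_tx + 3·t_prop = 157·0.6 + 3·0.00353333 = 94.21 ms.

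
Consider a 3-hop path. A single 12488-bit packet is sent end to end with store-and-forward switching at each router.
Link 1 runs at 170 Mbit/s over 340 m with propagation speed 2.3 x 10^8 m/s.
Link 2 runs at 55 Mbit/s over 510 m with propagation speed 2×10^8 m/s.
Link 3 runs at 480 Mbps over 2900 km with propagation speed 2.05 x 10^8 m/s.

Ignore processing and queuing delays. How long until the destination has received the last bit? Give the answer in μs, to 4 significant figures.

14480 μs

Transmission delays (L/R per hop): 73.4588, 227.055, 26.0167 μs; sum = 326.53 μs.
Propagation delays (d/s per hop): 1.47826, 2.55, 14146.3 μs; sum = 14150.4 μs.
End-to-end = 14480 μs.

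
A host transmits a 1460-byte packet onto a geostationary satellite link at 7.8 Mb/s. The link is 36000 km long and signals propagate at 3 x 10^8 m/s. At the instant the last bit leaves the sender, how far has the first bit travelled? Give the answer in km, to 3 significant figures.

449 km

t_tx = L/R = 11680/7800000 = 0.00149744 s.
Distance = s × t_tx = 300000000 × 0.00149744 = 449 km.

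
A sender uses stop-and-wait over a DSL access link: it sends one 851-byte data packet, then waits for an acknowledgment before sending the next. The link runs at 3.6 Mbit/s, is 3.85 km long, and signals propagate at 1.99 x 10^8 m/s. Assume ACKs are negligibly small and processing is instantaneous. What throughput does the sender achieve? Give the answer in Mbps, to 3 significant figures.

t_tx = L/R = 6808/3600000 = 0.00189111 s.
t_prop = 3850/199000000 = 1.93467e-05 s; RTT = 3.86935e-05 s.
Cycle = t_tx + RTT = 0.0019298 s.
Throughput = L / cycle = 6808 / 0.0019298 = 3.53 Mbps.

3.53 Mbps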